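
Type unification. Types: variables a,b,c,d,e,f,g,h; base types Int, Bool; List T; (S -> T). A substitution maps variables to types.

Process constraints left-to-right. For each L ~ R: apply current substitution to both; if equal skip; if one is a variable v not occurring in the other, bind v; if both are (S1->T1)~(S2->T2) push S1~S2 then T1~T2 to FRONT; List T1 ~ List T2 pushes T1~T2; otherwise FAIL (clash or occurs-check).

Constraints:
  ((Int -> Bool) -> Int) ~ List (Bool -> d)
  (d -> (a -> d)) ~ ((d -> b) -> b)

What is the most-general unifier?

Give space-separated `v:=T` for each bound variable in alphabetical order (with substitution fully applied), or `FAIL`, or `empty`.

Answer: FAIL

Derivation:
step 1: unify ((Int -> Bool) -> Int) ~ List (Bool -> d)  [subst: {-} | 1 pending]
  clash: ((Int -> Bool) -> Int) vs List (Bool -> d)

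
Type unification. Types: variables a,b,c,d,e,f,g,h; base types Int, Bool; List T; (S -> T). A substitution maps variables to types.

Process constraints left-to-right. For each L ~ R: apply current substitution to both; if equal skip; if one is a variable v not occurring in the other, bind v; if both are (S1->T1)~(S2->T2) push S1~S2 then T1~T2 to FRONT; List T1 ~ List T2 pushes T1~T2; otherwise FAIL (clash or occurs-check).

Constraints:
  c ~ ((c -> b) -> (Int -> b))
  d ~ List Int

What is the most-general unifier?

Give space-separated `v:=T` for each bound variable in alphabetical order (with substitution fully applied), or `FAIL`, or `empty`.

step 1: unify c ~ ((c -> b) -> (Int -> b))  [subst: {-} | 1 pending]
  occurs-check fail: c in ((c -> b) -> (Int -> b))

Answer: FAIL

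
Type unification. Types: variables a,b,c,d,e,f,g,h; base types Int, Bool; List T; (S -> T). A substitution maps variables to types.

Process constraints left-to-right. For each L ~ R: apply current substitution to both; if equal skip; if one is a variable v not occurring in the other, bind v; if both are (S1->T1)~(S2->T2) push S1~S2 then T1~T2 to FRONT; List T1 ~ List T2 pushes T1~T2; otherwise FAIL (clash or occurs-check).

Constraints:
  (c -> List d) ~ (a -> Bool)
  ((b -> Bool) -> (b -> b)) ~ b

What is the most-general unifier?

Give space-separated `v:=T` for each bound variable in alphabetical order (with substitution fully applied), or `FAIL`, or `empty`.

Answer: FAIL

Derivation:
step 1: unify (c -> List d) ~ (a -> Bool)  [subst: {-} | 1 pending]
  -> decompose arrow: push c~a, List d~Bool
step 2: unify c ~ a  [subst: {-} | 2 pending]
  bind c := a
step 3: unify List d ~ Bool  [subst: {c:=a} | 1 pending]
  clash: List d vs Bool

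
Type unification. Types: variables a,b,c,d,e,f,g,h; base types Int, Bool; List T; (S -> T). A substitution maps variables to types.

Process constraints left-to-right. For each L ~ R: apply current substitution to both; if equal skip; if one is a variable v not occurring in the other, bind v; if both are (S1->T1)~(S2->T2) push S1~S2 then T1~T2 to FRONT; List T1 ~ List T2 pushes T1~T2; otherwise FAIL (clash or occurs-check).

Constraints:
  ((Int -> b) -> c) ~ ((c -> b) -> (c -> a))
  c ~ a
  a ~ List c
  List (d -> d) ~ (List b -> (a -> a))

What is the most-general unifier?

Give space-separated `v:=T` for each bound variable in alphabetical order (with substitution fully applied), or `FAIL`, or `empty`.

Answer: FAIL

Derivation:
step 1: unify ((Int -> b) -> c) ~ ((c -> b) -> (c -> a))  [subst: {-} | 3 pending]
  -> decompose arrow: push (Int -> b)~(c -> b), c~(c -> a)
step 2: unify (Int -> b) ~ (c -> b)  [subst: {-} | 4 pending]
  -> decompose arrow: push Int~c, b~b
step 3: unify Int ~ c  [subst: {-} | 5 pending]
  bind c := Int
step 4: unify b ~ b  [subst: {c:=Int} | 4 pending]
  -> identical, skip
step 5: unify Int ~ (Int -> a)  [subst: {c:=Int} | 3 pending]
  clash: Int vs (Int -> a)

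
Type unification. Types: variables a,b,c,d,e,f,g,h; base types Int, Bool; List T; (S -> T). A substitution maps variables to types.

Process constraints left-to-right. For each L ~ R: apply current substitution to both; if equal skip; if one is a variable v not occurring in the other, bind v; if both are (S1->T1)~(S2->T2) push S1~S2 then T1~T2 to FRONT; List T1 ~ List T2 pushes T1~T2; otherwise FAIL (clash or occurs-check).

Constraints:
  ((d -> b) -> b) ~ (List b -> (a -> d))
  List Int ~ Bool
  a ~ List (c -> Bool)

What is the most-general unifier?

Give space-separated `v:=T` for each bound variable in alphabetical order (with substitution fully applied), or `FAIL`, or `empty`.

Answer: FAIL

Derivation:
step 1: unify ((d -> b) -> b) ~ (List b -> (a -> d))  [subst: {-} | 2 pending]
  -> decompose arrow: push (d -> b)~List b, b~(a -> d)
step 2: unify (d -> b) ~ List b  [subst: {-} | 3 pending]
  clash: (d -> b) vs List b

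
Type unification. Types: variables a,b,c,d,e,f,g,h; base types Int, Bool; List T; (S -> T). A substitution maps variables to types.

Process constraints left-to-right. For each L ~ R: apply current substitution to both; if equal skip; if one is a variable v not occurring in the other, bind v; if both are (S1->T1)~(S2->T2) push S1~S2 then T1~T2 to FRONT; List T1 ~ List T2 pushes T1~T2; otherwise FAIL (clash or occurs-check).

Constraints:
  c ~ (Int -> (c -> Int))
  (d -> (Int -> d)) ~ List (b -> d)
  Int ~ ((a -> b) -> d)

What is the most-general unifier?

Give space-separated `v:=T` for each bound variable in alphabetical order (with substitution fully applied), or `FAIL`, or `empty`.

Answer: FAIL

Derivation:
step 1: unify c ~ (Int -> (c -> Int))  [subst: {-} | 2 pending]
  occurs-check fail: c in (Int -> (c -> Int))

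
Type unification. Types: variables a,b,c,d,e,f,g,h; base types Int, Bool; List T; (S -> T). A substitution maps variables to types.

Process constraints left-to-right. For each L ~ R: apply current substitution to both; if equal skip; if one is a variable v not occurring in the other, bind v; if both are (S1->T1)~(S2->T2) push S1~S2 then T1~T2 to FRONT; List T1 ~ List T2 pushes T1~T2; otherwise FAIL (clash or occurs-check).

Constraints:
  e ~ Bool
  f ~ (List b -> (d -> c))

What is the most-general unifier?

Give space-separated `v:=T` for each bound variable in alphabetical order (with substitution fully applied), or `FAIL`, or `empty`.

Answer: e:=Bool f:=(List b -> (d -> c))

Derivation:
step 1: unify e ~ Bool  [subst: {-} | 1 pending]
  bind e := Bool
step 2: unify f ~ (List b -> (d -> c))  [subst: {e:=Bool} | 0 pending]
  bind f := (List b -> (d -> c))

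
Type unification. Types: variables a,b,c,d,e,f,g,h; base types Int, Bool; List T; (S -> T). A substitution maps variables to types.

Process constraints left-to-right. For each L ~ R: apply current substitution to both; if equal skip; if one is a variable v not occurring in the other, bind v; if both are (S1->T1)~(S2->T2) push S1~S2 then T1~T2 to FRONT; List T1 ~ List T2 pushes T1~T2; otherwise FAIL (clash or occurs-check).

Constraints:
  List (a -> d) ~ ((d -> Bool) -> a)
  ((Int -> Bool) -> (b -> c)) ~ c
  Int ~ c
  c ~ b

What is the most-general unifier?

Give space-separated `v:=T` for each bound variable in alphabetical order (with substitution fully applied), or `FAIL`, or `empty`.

Answer: FAIL

Derivation:
step 1: unify List (a -> d) ~ ((d -> Bool) -> a)  [subst: {-} | 3 pending]
  clash: List (a -> d) vs ((d -> Bool) -> a)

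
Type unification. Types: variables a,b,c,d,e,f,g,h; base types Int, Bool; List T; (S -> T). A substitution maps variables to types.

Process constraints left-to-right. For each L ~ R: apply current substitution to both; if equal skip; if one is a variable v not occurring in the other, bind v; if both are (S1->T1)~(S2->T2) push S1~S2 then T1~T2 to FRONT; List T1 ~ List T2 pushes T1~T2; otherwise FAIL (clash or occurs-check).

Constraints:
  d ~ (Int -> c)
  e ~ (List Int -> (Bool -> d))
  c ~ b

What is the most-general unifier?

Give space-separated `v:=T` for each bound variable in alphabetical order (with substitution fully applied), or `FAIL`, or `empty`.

step 1: unify d ~ (Int -> c)  [subst: {-} | 2 pending]
  bind d := (Int -> c)
step 2: unify e ~ (List Int -> (Bool -> (Int -> c)))  [subst: {d:=(Int -> c)} | 1 pending]
  bind e := (List Int -> (Bool -> (Int -> c)))
step 3: unify c ~ b  [subst: {d:=(Int -> c), e:=(List Int -> (Bool -> (Int -> c)))} | 0 pending]
  bind c := b

Answer: c:=b d:=(Int -> b) e:=(List Int -> (Bool -> (Int -> b)))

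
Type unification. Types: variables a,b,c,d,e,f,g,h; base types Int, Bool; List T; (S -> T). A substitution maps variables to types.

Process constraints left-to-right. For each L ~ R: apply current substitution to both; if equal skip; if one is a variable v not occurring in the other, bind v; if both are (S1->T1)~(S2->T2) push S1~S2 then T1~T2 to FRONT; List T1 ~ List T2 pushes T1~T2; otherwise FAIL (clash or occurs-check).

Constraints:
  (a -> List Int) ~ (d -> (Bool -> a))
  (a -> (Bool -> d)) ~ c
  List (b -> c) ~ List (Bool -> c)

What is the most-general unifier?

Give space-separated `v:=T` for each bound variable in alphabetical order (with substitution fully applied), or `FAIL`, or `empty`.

step 1: unify (a -> List Int) ~ (d -> (Bool -> a))  [subst: {-} | 2 pending]
  -> decompose arrow: push a~d, List Int~(Bool -> a)
step 2: unify a ~ d  [subst: {-} | 3 pending]
  bind a := d
step 3: unify List Int ~ (Bool -> d)  [subst: {a:=d} | 2 pending]
  clash: List Int vs (Bool -> d)

Answer: FAIL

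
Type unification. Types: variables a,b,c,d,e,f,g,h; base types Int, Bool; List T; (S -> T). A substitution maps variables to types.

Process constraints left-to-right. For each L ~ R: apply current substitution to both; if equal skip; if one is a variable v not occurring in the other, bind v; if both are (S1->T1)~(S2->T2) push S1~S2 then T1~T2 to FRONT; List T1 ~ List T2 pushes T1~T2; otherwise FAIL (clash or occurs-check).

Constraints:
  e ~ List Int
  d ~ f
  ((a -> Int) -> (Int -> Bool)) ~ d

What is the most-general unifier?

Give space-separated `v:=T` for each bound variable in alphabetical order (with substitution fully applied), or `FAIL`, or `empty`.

Answer: d:=((a -> Int) -> (Int -> Bool)) e:=List Int f:=((a -> Int) -> (Int -> Bool))

Derivation:
step 1: unify e ~ List Int  [subst: {-} | 2 pending]
  bind e := List Int
step 2: unify d ~ f  [subst: {e:=List Int} | 1 pending]
  bind d := f
step 3: unify ((a -> Int) -> (Int -> Bool)) ~ f  [subst: {e:=List Int, d:=f} | 0 pending]
  bind f := ((a -> Int) -> (Int -> Bool))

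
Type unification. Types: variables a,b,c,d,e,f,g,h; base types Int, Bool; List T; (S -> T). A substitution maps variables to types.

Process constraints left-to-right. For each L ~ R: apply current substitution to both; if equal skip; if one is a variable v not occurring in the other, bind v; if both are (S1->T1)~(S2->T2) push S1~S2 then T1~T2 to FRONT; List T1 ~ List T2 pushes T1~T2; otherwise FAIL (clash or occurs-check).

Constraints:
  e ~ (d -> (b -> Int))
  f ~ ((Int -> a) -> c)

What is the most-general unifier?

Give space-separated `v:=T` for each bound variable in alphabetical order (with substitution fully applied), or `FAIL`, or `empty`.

Answer: e:=(d -> (b -> Int)) f:=((Int -> a) -> c)

Derivation:
step 1: unify e ~ (d -> (b -> Int))  [subst: {-} | 1 pending]
  bind e := (d -> (b -> Int))
step 2: unify f ~ ((Int -> a) -> c)  [subst: {e:=(d -> (b -> Int))} | 0 pending]
  bind f := ((Int -> a) -> c)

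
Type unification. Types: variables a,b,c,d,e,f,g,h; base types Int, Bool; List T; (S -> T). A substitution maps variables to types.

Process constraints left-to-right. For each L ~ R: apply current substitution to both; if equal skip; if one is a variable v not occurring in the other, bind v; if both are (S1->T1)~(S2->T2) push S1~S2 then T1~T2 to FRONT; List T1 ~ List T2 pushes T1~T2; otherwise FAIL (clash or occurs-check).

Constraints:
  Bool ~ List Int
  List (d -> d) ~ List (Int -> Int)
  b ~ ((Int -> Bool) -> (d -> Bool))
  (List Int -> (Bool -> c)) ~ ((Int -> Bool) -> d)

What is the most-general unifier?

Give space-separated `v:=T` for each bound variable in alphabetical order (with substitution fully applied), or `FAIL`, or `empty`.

step 1: unify Bool ~ List Int  [subst: {-} | 3 pending]
  clash: Bool vs List Int

Answer: FAIL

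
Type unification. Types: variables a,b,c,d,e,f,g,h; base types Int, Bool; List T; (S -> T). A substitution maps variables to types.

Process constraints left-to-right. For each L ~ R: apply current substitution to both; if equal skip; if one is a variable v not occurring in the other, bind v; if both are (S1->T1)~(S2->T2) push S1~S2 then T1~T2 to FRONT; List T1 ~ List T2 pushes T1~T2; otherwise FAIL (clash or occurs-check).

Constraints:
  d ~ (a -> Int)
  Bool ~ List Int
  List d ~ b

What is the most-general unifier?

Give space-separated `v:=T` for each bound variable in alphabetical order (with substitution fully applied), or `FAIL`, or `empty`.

Answer: FAIL

Derivation:
step 1: unify d ~ (a -> Int)  [subst: {-} | 2 pending]
  bind d := (a -> Int)
step 2: unify Bool ~ List Int  [subst: {d:=(a -> Int)} | 1 pending]
  clash: Bool vs List Int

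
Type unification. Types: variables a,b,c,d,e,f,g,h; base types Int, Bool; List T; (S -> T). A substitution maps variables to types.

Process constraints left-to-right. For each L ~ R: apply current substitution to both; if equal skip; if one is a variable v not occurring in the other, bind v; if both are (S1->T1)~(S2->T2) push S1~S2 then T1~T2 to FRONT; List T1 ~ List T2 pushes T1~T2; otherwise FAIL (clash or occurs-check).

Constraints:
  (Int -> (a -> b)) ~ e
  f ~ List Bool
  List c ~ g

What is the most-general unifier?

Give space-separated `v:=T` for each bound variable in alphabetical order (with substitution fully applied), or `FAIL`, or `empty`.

Answer: e:=(Int -> (a -> b)) f:=List Bool g:=List c

Derivation:
step 1: unify (Int -> (a -> b)) ~ e  [subst: {-} | 2 pending]
  bind e := (Int -> (a -> b))
step 2: unify f ~ List Bool  [subst: {e:=(Int -> (a -> b))} | 1 pending]
  bind f := List Bool
step 3: unify List c ~ g  [subst: {e:=(Int -> (a -> b)), f:=List Bool} | 0 pending]
  bind g := List c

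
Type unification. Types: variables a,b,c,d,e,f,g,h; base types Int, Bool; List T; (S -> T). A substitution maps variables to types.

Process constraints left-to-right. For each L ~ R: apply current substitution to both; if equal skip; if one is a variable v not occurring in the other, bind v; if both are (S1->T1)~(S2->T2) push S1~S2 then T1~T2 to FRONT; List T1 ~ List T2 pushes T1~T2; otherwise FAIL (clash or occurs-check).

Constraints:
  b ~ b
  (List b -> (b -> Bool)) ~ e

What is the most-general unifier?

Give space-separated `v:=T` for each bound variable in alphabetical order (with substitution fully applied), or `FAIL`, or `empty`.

Answer: e:=(List b -> (b -> Bool))

Derivation:
step 1: unify b ~ b  [subst: {-} | 1 pending]
  -> identical, skip
step 2: unify (List b -> (b -> Bool)) ~ e  [subst: {-} | 0 pending]
  bind e := (List b -> (b -> Bool))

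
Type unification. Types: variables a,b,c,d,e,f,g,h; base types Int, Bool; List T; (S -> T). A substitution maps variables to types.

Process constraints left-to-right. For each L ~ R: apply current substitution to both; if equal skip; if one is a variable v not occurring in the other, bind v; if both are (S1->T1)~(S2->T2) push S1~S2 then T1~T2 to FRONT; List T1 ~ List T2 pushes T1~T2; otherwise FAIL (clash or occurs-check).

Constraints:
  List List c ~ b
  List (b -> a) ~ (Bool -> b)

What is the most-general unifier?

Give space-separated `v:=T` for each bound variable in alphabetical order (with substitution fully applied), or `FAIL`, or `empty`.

Answer: FAIL

Derivation:
step 1: unify List List c ~ b  [subst: {-} | 1 pending]
  bind b := List List c
step 2: unify List (List List c -> a) ~ (Bool -> List List c)  [subst: {b:=List List c} | 0 pending]
  clash: List (List List c -> a) vs (Bool -> List List c)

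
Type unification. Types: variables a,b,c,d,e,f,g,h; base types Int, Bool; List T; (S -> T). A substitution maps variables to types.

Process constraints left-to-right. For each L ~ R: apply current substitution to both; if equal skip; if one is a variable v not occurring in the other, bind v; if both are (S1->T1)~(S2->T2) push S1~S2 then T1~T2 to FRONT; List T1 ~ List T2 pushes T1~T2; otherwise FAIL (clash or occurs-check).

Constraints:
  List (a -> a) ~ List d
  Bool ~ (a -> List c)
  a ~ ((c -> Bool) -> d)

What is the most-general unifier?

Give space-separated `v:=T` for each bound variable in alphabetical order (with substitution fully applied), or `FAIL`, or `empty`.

Answer: FAIL

Derivation:
step 1: unify List (a -> a) ~ List d  [subst: {-} | 2 pending]
  -> decompose List: push (a -> a)~d
step 2: unify (a -> a) ~ d  [subst: {-} | 2 pending]
  bind d := (a -> a)
step 3: unify Bool ~ (a -> List c)  [subst: {d:=(a -> a)} | 1 pending]
  clash: Bool vs (a -> List c)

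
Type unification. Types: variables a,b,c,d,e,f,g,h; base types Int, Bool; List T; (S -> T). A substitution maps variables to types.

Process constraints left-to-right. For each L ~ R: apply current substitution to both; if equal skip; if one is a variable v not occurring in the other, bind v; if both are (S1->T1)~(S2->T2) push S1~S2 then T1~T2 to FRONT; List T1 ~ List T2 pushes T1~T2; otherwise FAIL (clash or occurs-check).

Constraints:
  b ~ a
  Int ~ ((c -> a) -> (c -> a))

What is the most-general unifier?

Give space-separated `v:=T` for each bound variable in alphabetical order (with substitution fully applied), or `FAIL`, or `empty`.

step 1: unify b ~ a  [subst: {-} | 1 pending]
  bind b := a
step 2: unify Int ~ ((c -> a) -> (c -> a))  [subst: {b:=a} | 0 pending]
  clash: Int vs ((c -> a) -> (c -> a))

Answer: FAIL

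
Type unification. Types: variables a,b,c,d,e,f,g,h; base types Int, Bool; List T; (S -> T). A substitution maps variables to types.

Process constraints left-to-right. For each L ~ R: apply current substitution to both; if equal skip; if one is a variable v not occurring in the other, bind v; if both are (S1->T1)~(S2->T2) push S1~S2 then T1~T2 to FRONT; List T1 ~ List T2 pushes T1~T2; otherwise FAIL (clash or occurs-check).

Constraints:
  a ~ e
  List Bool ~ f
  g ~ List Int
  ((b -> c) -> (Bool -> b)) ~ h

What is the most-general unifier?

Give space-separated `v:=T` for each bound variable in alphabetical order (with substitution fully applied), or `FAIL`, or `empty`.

step 1: unify a ~ e  [subst: {-} | 3 pending]
  bind a := e
step 2: unify List Bool ~ f  [subst: {a:=e} | 2 pending]
  bind f := List Bool
step 3: unify g ~ List Int  [subst: {a:=e, f:=List Bool} | 1 pending]
  bind g := List Int
step 4: unify ((b -> c) -> (Bool -> b)) ~ h  [subst: {a:=e, f:=List Bool, g:=List Int} | 0 pending]
  bind h := ((b -> c) -> (Bool -> b))

Answer: a:=e f:=List Bool g:=List Int h:=((b -> c) -> (Bool -> b))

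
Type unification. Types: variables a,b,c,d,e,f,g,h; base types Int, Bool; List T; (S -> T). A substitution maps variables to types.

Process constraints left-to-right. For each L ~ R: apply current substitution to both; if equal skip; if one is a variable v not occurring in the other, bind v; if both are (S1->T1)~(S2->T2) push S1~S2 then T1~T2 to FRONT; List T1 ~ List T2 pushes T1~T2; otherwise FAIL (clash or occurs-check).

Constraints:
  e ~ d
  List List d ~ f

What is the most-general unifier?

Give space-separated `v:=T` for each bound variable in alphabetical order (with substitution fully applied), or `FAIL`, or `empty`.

step 1: unify e ~ d  [subst: {-} | 1 pending]
  bind e := d
step 2: unify List List d ~ f  [subst: {e:=d} | 0 pending]
  bind f := List List d

Answer: e:=d f:=List List d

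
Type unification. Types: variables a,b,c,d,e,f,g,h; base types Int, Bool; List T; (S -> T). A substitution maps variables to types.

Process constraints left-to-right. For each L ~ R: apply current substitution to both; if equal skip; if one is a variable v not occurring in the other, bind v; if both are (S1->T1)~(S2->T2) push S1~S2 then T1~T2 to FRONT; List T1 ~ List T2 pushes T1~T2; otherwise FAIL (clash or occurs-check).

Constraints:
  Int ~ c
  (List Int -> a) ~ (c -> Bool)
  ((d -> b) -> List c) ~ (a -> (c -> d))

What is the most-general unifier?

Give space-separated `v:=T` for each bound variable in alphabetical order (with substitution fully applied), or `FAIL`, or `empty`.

Answer: FAIL

Derivation:
step 1: unify Int ~ c  [subst: {-} | 2 pending]
  bind c := Int
step 2: unify (List Int -> a) ~ (Int -> Bool)  [subst: {c:=Int} | 1 pending]
  -> decompose arrow: push List Int~Int, a~Bool
step 3: unify List Int ~ Int  [subst: {c:=Int} | 2 pending]
  clash: List Int vs Int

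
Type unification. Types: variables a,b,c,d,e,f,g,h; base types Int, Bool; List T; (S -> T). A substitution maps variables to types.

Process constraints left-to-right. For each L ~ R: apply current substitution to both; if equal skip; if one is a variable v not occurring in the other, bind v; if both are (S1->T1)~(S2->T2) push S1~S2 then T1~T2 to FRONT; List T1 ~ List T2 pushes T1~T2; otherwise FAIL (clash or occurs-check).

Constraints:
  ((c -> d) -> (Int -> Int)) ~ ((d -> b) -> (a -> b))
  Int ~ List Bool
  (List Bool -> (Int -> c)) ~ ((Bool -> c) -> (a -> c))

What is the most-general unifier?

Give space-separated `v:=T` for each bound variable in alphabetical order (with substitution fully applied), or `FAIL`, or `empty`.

step 1: unify ((c -> d) -> (Int -> Int)) ~ ((d -> b) -> (a -> b))  [subst: {-} | 2 pending]
  -> decompose arrow: push (c -> d)~(d -> b), (Int -> Int)~(a -> b)
step 2: unify (c -> d) ~ (d -> b)  [subst: {-} | 3 pending]
  -> decompose arrow: push c~d, d~b
step 3: unify c ~ d  [subst: {-} | 4 pending]
  bind c := d
step 4: unify d ~ b  [subst: {c:=d} | 3 pending]
  bind d := b
step 5: unify (Int -> Int) ~ (a -> b)  [subst: {c:=d, d:=b} | 2 pending]
  -> decompose arrow: push Int~a, Int~b
step 6: unify Int ~ a  [subst: {c:=d, d:=b} | 3 pending]
  bind a := Int
step 7: unify Int ~ b  [subst: {c:=d, d:=b, a:=Int} | 2 pending]
  bind b := Int
step 8: unify Int ~ List Bool  [subst: {c:=d, d:=b, a:=Int, b:=Int} | 1 pending]
  clash: Int vs List Bool

Answer: FAIL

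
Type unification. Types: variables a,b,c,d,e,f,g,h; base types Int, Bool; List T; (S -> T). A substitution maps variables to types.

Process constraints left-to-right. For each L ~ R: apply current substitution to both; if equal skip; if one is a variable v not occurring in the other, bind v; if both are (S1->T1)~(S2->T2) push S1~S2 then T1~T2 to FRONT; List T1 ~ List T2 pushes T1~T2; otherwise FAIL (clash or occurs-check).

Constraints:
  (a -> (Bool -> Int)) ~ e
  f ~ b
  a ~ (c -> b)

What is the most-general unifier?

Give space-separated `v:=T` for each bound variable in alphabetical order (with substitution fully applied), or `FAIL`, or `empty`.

step 1: unify (a -> (Bool -> Int)) ~ e  [subst: {-} | 2 pending]
  bind e := (a -> (Bool -> Int))
step 2: unify f ~ b  [subst: {e:=(a -> (Bool -> Int))} | 1 pending]
  bind f := b
step 3: unify a ~ (c -> b)  [subst: {e:=(a -> (Bool -> Int)), f:=b} | 0 pending]
  bind a := (c -> b)

Answer: a:=(c -> b) e:=((c -> b) -> (Bool -> Int)) f:=b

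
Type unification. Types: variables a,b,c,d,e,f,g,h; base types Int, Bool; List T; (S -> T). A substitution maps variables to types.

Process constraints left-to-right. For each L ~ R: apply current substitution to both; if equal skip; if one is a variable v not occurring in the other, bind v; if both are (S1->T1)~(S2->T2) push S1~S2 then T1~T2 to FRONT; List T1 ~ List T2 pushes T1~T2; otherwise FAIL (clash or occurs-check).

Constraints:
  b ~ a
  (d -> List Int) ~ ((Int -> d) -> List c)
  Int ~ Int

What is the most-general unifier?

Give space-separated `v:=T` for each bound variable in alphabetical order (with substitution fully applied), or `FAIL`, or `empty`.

step 1: unify b ~ a  [subst: {-} | 2 pending]
  bind b := a
step 2: unify (d -> List Int) ~ ((Int -> d) -> List c)  [subst: {b:=a} | 1 pending]
  -> decompose arrow: push d~(Int -> d), List Int~List c
step 3: unify d ~ (Int -> d)  [subst: {b:=a} | 2 pending]
  occurs-check fail: d in (Int -> d)

Answer: FAIL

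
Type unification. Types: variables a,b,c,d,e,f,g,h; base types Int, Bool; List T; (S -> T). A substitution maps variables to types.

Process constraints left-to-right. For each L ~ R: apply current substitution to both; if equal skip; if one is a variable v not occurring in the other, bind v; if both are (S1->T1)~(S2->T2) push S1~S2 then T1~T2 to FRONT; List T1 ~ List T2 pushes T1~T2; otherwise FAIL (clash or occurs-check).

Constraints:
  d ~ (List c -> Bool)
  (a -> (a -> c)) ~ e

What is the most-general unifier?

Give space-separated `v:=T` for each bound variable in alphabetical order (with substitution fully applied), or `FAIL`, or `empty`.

step 1: unify d ~ (List c -> Bool)  [subst: {-} | 1 pending]
  bind d := (List c -> Bool)
step 2: unify (a -> (a -> c)) ~ e  [subst: {d:=(List c -> Bool)} | 0 pending]
  bind e := (a -> (a -> c))

Answer: d:=(List c -> Bool) e:=(a -> (a -> c))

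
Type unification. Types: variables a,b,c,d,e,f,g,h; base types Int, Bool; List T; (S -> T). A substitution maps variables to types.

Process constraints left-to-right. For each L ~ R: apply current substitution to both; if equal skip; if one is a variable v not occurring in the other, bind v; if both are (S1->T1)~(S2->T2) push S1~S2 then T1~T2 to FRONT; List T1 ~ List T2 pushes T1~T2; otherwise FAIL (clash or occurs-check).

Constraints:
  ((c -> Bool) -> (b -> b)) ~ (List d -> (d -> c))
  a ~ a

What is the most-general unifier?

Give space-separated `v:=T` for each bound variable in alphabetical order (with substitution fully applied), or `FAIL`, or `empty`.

step 1: unify ((c -> Bool) -> (b -> b)) ~ (List d -> (d -> c))  [subst: {-} | 1 pending]
  -> decompose arrow: push (c -> Bool)~List d, (b -> b)~(d -> c)
step 2: unify (c -> Bool) ~ List d  [subst: {-} | 2 pending]
  clash: (c -> Bool) vs List d

Answer: FAIL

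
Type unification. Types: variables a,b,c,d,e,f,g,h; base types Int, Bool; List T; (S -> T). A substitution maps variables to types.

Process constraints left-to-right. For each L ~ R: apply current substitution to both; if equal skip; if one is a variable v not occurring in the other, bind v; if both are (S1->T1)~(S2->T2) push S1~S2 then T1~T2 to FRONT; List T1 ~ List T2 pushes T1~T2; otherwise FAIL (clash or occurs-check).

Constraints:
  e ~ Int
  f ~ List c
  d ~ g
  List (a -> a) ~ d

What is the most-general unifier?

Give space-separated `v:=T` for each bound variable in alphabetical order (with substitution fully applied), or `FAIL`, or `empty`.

Answer: d:=List (a -> a) e:=Int f:=List c g:=List (a -> a)

Derivation:
step 1: unify e ~ Int  [subst: {-} | 3 pending]
  bind e := Int
step 2: unify f ~ List c  [subst: {e:=Int} | 2 pending]
  bind f := List c
step 3: unify d ~ g  [subst: {e:=Int, f:=List c} | 1 pending]
  bind d := g
step 4: unify List (a -> a) ~ g  [subst: {e:=Int, f:=List c, d:=g} | 0 pending]
  bind g := List (a -> a)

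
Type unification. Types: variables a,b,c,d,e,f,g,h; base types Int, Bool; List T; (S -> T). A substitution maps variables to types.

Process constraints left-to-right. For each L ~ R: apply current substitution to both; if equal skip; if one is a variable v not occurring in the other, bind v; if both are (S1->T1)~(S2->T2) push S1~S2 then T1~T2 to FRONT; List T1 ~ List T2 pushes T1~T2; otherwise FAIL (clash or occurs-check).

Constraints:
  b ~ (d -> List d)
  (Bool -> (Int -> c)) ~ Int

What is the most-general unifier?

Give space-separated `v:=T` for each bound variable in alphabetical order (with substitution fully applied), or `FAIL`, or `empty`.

Answer: FAIL

Derivation:
step 1: unify b ~ (d -> List d)  [subst: {-} | 1 pending]
  bind b := (d -> List d)
step 2: unify (Bool -> (Int -> c)) ~ Int  [subst: {b:=(d -> List d)} | 0 pending]
  clash: (Bool -> (Int -> c)) vs Int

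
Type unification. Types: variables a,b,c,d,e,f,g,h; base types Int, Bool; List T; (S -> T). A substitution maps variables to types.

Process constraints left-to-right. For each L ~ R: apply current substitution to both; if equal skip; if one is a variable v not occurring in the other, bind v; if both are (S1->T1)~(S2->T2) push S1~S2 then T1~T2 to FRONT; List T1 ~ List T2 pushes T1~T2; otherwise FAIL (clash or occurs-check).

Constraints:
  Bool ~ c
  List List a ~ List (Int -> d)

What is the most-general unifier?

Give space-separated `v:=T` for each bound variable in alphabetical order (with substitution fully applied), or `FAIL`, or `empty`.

Answer: FAIL

Derivation:
step 1: unify Bool ~ c  [subst: {-} | 1 pending]
  bind c := Bool
step 2: unify List List a ~ List (Int -> d)  [subst: {c:=Bool} | 0 pending]
  -> decompose List: push List a~(Int -> d)
step 3: unify List a ~ (Int -> d)  [subst: {c:=Bool} | 0 pending]
  clash: List a vs (Int -> d)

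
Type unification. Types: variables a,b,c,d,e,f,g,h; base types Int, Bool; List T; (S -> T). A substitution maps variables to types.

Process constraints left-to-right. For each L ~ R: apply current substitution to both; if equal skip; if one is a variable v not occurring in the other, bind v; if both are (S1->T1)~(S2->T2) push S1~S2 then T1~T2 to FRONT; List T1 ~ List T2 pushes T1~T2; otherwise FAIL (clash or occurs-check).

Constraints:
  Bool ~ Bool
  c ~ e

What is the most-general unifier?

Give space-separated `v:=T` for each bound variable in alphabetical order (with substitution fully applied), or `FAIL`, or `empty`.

step 1: unify Bool ~ Bool  [subst: {-} | 1 pending]
  -> identical, skip
step 2: unify c ~ e  [subst: {-} | 0 pending]
  bind c := e

Answer: c:=e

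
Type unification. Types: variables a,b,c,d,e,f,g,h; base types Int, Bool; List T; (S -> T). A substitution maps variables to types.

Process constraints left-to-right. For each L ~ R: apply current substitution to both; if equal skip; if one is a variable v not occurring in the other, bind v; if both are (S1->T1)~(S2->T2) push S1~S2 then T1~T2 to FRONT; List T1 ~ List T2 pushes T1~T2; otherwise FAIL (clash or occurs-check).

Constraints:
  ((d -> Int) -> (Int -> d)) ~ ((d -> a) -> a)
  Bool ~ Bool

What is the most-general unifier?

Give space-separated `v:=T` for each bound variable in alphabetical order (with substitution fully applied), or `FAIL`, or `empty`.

step 1: unify ((d -> Int) -> (Int -> d)) ~ ((d -> a) -> a)  [subst: {-} | 1 pending]
  -> decompose arrow: push (d -> Int)~(d -> a), (Int -> d)~a
step 2: unify (d -> Int) ~ (d -> a)  [subst: {-} | 2 pending]
  -> decompose arrow: push d~d, Int~a
step 3: unify d ~ d  [subst: {-} | 3 pending]
  -> identical, skip
step 4: unify Int ~ a  [subst: {-} | 2 pending]
  bind a := Int
step 5: unify (Int -> d) ~ Int  [subst: {a:=Int} | 1 pending]
  clash: (Int -> d) vs Int

Answer: FAIL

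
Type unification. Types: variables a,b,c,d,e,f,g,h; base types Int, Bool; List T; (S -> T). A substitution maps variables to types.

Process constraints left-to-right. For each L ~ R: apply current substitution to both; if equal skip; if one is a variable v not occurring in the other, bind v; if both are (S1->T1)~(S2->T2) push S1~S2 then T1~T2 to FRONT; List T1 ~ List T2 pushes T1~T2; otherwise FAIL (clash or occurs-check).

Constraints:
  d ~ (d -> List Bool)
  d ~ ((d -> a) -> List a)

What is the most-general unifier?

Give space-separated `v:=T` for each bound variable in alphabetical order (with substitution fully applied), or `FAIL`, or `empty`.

Answer: FAIL

Derivation:
step 1: unify d ~ (d -> List Bool)  [subst: {-} | 1 pending]
  occurs-check fail: d in (d -> List Bool)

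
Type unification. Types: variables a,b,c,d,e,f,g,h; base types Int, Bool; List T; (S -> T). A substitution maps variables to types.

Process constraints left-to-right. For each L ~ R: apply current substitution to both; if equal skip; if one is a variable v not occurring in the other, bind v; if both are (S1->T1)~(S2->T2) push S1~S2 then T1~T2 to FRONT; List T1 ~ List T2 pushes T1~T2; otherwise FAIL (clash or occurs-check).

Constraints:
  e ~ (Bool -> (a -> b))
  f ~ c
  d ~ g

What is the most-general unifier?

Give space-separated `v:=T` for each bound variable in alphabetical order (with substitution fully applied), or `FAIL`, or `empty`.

Answer: d:=g e:=(Bool -> (a -> b)) f:=c

Derivation:
step 1: unify e ~ (Bool -> (a -> b))  [subst: {-} | 2 pending]
  bind e := (Bool -> (a -> b))
step 2: unify f ~ c  [subst: {e:=(Bool -> (a -> b))} | 1 pending]
  bind f := c
step 3: unify d ~ g  [subst: {e:=(Bool -> (a -> b)), f:=c} | 0 pending]
  bind d := g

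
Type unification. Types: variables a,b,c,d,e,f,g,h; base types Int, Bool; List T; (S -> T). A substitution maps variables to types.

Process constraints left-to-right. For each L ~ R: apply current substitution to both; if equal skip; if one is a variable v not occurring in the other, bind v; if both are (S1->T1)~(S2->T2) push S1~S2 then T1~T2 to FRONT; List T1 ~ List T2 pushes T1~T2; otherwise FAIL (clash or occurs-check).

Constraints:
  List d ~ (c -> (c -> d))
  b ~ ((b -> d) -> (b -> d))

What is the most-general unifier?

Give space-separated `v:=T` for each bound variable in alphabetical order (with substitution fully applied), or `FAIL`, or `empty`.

Answer: FAIL

Derivation:
step 1: unify List d ~ (c -> (c -> d))  [subst: {-} | 1 pending]
  clash: List d vs (c -> (c -> d))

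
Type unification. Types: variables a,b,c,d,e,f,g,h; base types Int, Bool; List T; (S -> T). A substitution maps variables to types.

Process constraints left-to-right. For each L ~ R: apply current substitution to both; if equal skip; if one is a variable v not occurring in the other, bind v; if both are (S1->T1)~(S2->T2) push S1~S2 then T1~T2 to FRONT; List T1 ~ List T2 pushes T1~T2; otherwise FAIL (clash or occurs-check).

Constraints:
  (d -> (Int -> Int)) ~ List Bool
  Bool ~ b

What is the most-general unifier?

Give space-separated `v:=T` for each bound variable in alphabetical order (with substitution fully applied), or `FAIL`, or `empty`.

step 1: unify (d -> (Int -> Int)) ~ List Bool  [subst: {-} | 1 pending]
  clash: (d -> (Int -> Int)) vs List Bool

Answer: FAIL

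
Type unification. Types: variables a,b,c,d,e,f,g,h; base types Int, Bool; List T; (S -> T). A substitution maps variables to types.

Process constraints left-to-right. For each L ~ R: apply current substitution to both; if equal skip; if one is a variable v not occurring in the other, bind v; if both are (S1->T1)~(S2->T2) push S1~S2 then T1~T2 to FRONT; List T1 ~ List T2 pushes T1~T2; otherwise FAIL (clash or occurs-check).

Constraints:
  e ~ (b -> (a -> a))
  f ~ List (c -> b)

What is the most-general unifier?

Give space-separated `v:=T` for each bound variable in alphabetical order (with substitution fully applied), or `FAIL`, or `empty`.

Answer: e:=(b -> (a -> a)) f:=List (c -> b)

Derivation:
step 1: unify e ~ (b -> (a -> a))  [subst: {-} | 1 pending]
  bind e := (b -> (a -> a))
step 2: unify f ~ List (c -> b)  [subst: {e:=(b -> (a -> a))} | 0 pending]
  bind f := List (c -> b)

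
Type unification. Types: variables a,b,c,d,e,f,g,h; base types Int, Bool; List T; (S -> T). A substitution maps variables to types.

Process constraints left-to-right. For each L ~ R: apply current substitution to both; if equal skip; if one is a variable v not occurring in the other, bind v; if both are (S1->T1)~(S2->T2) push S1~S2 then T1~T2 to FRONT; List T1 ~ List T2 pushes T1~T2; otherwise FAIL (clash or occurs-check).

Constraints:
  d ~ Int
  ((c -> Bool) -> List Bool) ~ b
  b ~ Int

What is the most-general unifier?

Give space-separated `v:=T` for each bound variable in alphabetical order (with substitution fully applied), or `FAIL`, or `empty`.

Answer: FAIL

Derivation:
step 1: unify d ~ Int  [subst: {-} | 2 pending]
  bind d := Int
step 2: unify ((c -> Bool) -> List Bool) ~ b  [subst: {d:=Int} | 1 pending]
  bind b := ((c -> Bool) -> List Bool)
step 3: unify ((c -> Bool) -> List Bool) ~ Int  [subst: {d:=Int, b:=((c -> Bool) -> List Bool)} | 0 pending]
  clash: ((c -> Bool) -> List Bool) vs Int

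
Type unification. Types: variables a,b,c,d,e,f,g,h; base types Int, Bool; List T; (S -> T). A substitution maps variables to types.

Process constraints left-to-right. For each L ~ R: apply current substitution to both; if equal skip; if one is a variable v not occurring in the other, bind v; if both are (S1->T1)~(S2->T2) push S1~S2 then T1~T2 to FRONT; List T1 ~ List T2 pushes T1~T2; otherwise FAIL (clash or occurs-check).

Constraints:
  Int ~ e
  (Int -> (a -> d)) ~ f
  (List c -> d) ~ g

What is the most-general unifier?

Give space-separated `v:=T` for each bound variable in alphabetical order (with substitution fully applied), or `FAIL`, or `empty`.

Answer: e:=Int f:=(Int -> (a -> d)) g:=(List c -> d)

Derivation:
step 1: unify Int ~ e  [subst: {-} | 2 pending]
  bind e := Int
step 2: unify (Int -> (a -> d)) ~ f  [subst: {e:=Int} | 1 pending]
  bind f := (Int -> (a -> d))
step 3: unify (List c -> d) ~ g  [subst: {e:=Int, f:=(Int -> (a -> d))} | 0 pending]
  bind g := (List c -> d)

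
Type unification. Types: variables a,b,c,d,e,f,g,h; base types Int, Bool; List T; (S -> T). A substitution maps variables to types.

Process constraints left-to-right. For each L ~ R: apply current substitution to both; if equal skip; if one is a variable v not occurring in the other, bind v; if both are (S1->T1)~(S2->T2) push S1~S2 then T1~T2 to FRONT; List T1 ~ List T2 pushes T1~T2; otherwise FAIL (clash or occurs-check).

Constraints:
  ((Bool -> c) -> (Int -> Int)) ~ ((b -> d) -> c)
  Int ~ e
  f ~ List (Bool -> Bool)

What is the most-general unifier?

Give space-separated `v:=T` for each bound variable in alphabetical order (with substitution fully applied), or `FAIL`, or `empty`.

Answer: b:=Bool c:=(Int -> Int) d:=(Int -> Int) e:=Int f:=List (Bool -> Bool)

Derivation:
step 1: unify ((Bool -> c) -> (Int -> Int)) ~ ((b -> d) -> c)  [subst: {-} | 2 pending]
  -> decompose arrow: push (Bool -> c)~(b -> d), (Int -> Int)~c
step 2: unify (Bool -> c) ~ (b -> d)  [subst: {-} | 3 pending]
  -> decompose arrow: push Bool~b, c~d
step 3: unify Bool ~ b  [subst: {-} | 4 pending]
  bind b := Bool
step 4: unify c ~ d  [subst: {b:=Bool} | 3 pending]
  bind c := d
step 5: unify (Int -> Int) ~ d  [subst: {b:=Bool, c:=d} | 2 pending]
  bind d := (Int -> Int)
step 6: unify Int ~ e  [subst: {b:=Bool, c:=d, d:=(Int -> Int)} | 1 pending]
  bind e := Int
step 7: unify f ~ List (Bool -> Bool)  [subst: {b:=Bool, c:=d, d:=(Int -> Int), e:=Int} | 0 pending]
  bind f := List (Bool -> Bool)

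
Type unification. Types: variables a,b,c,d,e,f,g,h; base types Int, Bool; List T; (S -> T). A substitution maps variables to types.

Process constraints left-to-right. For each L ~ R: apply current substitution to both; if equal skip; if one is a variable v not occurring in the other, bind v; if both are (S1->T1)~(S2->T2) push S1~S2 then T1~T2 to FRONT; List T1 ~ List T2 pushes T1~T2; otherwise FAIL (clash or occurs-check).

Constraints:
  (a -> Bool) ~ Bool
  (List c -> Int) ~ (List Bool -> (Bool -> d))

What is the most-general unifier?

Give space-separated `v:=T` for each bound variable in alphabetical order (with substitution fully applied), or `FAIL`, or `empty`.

Answer: FAIL

Derivation:
step 1: unify (a -> Bool) ~ Bool  [subst: {-} | 1 pending]
  clash: (a -> Bool) vs Bool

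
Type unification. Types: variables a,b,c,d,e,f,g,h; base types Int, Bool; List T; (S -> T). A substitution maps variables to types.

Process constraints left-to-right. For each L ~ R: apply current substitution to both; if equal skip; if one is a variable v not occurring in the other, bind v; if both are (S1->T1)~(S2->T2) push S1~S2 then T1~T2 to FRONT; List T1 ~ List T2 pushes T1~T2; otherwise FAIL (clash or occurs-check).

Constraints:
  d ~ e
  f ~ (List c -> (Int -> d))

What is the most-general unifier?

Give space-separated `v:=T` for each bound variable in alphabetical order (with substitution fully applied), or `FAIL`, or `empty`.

step 1: unify d ~ e  [subst: {-} | 1 pending]
  bind d := e
step 2: unify f ~ (List c -> (Int -> e))  [subst: {d:=e} | 0 pending]
  bind f := (List c -> (Int -> e))

Answer: d:=e f:=(List c -> (Int -> e))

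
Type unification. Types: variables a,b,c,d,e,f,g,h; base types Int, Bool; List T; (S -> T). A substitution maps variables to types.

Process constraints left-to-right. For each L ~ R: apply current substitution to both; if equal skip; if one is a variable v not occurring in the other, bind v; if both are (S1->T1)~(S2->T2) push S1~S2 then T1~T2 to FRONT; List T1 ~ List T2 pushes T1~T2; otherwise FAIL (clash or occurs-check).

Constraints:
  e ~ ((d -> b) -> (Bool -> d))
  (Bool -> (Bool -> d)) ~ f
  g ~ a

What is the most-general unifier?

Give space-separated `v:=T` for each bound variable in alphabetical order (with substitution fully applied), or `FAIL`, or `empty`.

Answer: e:=((d -> b) -> (Bool -> d)) f:=(Bool -> (Bool -> d)) g:=a

Derivation:
step 1: unify e ~ ((d -> b) -> (Bool -> d))  [subst: {-} | 2 pending]
  bind e := ((d -> b) -> (Bool -> d))
step 2: unify (Bool -> (Bool -> d)) ~ f  [subst: {e:=((d -> b) -> (Bool -> d))} | 1 pending]
  bind f := (Bool -> (Bool -> d))
step 3: unify g ~ a  [subst: {e:=((d -> b) -> (Bool -> d)), f:=(Bool -> (Bool -> d))} | 0 pending]
  bind g := a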